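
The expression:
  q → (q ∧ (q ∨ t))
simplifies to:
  True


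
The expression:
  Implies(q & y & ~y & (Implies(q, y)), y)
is always true.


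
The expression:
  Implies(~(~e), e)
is always true.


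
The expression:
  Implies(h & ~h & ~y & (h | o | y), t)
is always true.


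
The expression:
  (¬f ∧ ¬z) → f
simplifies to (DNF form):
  f ∨ z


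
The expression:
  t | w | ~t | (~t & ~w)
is always true.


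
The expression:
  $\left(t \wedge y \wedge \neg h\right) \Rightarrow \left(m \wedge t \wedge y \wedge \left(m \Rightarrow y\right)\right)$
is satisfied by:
  {m: True, h: True, t: False, y: False}
  {m: True, h: False, t: False, y: False}
  {h: True, m: False, t: False, y: False}
  {m: False, h: False, t: False, y: False}
  {y: True, m: True, h: True, t: False}
  {y: True, m: True, h: False, t: False}
  {y: True, h: True, m: False, t: False}
  {y: True, h: False, m: False, t: False}
  {m: True, t: True, h: True, y: False}
  {m: True, t: True, h: False, y: False}
  {t: True, h: True, m: False, y: False}
  {t: True, m: False, h: False, y: False}
  {y: True, t: True, m: True, h: True}
  {y: True, t: True, m: True, h: False}
  {y: True, t: True, h: True, m: False}


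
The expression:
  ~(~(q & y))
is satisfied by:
  {y: True, q: True}


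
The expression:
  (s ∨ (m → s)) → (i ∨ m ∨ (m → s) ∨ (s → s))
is always true.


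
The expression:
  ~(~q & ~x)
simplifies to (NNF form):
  q | x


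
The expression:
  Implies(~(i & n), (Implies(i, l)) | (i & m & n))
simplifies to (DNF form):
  l | n | ~i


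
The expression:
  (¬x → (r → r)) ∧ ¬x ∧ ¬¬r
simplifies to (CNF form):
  r ∧ ¬x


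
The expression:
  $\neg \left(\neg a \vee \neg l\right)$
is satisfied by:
  {a: True, l: True}


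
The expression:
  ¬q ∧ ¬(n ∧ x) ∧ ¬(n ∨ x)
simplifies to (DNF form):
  ¬n ∧ ¬q ∧ ¬x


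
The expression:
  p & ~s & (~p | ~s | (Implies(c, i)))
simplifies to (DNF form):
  p & ~s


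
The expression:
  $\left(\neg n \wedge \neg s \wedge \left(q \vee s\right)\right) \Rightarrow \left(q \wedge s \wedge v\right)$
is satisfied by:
  {n: True, s: True, q: False}
  {n: True, s: False, q: False}
  {s: True, n: False, q: False}
  {n: False, s: False, q: False}
  {n: True, q: True, s: True}
  {n: True, q: True, s: False}
  {q: True, s: True, n: False}


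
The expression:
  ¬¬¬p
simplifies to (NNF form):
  ¬p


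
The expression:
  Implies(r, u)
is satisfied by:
  {u: True, r: False}
  {r: False, u: False}
  {r: True, u: True}


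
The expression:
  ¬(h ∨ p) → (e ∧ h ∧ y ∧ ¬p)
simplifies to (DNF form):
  h ∨ p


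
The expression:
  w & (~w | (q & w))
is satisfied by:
  {w: True, q: True}


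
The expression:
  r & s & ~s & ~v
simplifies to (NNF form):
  False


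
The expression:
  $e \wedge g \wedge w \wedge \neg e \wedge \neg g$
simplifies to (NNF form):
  $\text{False}$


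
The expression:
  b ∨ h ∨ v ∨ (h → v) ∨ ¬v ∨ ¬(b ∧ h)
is always true.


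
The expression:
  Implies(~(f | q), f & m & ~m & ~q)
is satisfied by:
  {q: True, f: True}
  {q: True, f: False}
  {f: True, q: False}


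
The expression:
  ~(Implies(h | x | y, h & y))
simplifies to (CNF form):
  (h | ~h) & (h | x | y) & (~h | ~y) & (h | x | ~h) & (h | y | ~h) & (x | y | ~y) & (x | ~h | ~y) & (y | ~h | ~y)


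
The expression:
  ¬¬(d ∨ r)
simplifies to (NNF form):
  d ∨ r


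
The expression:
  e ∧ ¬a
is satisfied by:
  {e: True, a: False}


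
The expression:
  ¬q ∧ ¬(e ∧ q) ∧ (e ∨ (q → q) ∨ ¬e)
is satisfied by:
  {q: False}


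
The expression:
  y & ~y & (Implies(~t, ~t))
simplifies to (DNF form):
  False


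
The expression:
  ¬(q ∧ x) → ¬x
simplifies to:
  q ∨ ¬x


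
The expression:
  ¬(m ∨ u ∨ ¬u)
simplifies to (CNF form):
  False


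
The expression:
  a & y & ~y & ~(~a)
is never true.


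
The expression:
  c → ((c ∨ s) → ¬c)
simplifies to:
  ¬c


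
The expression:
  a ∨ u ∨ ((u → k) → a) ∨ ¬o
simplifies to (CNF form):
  a ∨ u ∨ ¬o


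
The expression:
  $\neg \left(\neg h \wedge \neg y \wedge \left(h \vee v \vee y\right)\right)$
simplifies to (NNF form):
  $h \vee y \vee \neg v$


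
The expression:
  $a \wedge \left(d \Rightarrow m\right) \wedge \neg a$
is never true.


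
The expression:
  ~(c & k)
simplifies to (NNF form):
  ~c | ~k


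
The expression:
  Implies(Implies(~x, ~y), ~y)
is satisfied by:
  {y: False, x: False}
  {x: True, y: False}
  {y: True, x: False}


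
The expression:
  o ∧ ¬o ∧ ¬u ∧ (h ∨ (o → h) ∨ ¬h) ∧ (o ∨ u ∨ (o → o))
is never true.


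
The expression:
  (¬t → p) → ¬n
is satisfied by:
  {p: False, n: False, t: False}
  {t: True, p: False, n: False}
  {p: True, t: False, n: False}
  {t: True, p: True, n: False}
  {n: True, t: False, p: False}


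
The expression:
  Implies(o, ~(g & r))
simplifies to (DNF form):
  ~g | ~o | ~r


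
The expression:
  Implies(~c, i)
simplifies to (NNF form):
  c | i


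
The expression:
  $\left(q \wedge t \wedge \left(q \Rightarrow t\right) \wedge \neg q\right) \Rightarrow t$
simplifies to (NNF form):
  $\text{True}$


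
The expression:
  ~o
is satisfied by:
  {o: False}


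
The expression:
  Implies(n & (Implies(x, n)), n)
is always true.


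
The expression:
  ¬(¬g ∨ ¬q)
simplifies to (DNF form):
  g ∧ q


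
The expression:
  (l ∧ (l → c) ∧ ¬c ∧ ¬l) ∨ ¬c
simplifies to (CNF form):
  ¬c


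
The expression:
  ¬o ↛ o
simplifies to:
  ¬o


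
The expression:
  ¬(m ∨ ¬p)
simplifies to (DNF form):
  p ∧ ¬m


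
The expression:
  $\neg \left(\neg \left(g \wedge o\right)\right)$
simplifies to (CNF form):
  $g \wedge o$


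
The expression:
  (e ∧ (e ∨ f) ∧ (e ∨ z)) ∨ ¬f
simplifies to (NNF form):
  e ∨ ¬f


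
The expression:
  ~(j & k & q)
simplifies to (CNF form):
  ~j | ~k | ~q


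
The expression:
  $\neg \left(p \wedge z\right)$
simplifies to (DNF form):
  $\neg p \vee \neg z$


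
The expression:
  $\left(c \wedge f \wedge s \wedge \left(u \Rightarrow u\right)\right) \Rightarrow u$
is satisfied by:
  {u: True, s: False, c: False, f: False}
  {u: False, s: False, c: False, f: False}
  {f: True, u: True, s: False, c: False}
  {f: True, u: False, s: False, c: False}
  {u: True, c: True, f: False, s: False}
  {c: True, f: False, s: False, u: False}
  {f: True, c: True, u: True, s: False}
  {f: True, c: True, u: False, s: False}
  {u: True, s: True, f: False, c: False}
  {s: True, f: False, c: False, u: False}
  {u: True, f: True, s: True, c: False}
  {f: True, s: True, u: False, c: False}
  {u: True, c: True, s: True, f: False}
  {c: True, s: True, f: False, u: False}
  {f: True, c: True, s: True, u: True}


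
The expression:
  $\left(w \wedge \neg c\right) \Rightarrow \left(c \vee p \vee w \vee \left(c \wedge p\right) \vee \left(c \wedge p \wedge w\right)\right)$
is always true.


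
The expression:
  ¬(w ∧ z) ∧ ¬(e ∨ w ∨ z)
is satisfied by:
  {e: False, w: False, z: False}


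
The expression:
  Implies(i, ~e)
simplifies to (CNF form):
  ~e | ~i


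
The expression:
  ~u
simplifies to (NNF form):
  ~u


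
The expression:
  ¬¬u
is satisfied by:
  {u: True}


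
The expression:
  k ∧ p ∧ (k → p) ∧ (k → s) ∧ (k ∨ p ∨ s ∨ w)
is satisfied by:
  {p: True, s: True, k: True}


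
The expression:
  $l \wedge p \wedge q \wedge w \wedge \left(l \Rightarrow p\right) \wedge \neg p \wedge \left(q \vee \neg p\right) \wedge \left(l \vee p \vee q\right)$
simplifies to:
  $\text{False}$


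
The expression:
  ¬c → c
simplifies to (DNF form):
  c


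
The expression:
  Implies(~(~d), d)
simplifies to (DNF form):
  True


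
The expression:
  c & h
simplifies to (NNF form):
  c & h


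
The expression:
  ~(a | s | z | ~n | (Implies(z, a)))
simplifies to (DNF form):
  False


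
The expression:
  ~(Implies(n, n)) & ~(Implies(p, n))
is never true.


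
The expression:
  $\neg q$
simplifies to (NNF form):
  $\neg q$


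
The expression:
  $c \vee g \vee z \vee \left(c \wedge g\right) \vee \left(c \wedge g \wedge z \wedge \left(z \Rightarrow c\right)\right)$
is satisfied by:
  {z: True, c: True, g: True}
  {z: True, c: True, g: False}
  {z: True, g: True, c: False}
  {z: True, g: False, c: False}
  {c: True, g: True, z: False}
  {c: True, g: False, z: False}
  {g: True, c: False, z: False}


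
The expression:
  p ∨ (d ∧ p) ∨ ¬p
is always true.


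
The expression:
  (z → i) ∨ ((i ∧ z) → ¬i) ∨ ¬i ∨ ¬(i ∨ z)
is always true.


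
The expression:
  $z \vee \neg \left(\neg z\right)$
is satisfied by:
  {z: True}


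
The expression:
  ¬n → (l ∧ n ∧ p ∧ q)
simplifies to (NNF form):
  n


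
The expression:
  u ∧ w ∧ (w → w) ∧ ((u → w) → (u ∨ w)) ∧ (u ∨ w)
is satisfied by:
  {u: True, w: True}


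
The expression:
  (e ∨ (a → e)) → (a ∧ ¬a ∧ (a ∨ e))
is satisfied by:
  {a: True, e: False}


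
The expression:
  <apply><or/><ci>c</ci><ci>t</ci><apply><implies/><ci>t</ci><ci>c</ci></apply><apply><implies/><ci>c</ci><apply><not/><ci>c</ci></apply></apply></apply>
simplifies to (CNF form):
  <true/>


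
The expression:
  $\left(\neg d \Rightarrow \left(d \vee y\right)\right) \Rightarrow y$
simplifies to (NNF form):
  $y \vee \neg d$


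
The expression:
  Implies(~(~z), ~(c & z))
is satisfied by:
  {c: False, z: False}
  {z: True, c: False}
  {c: True, z: False}


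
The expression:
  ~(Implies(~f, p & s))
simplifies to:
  ~f & (~p | ~s)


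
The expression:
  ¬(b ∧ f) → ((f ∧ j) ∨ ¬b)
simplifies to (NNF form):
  f ∨ ¬b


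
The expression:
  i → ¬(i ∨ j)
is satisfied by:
  {i: False}


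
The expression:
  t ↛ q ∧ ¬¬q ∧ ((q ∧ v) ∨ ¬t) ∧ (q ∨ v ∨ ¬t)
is never true.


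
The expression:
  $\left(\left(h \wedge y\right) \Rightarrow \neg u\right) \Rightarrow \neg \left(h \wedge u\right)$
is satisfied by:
  {y: True, h: False, u: False}
  {h: False, u: False, y: False}
  {y: True, u: True, h: False}
  {u: True, h: False, y: False}
  {y: True, h: True, u: False}
  {h: True, y: False, u: False}
  {y: True, u: True, h: True}


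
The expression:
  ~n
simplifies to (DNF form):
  ~n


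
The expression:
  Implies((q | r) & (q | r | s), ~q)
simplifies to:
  ~q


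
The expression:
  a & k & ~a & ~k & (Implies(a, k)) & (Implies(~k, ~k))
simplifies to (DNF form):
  False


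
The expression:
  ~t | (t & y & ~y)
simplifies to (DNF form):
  ~t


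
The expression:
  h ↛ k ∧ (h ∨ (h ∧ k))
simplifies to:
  h ∧ ¬k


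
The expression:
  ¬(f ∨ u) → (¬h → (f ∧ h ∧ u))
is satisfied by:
  {u: True, h: True, f: True}
  {u: True, h: True, f: False}
  {u: True, f: True, h: False}
  {u: True, f: False, h: False}
  {h: True, f: True, u: False}
  {h: True, f: False, u: False}
  {f: True, h: False, u: False}


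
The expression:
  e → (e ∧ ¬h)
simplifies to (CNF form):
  ¬e ∨ ¬h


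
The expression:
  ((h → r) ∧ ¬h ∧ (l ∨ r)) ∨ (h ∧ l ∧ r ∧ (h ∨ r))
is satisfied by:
  {l: True, r: True, h: False}
  {l: True, r: False, h: False}
  {r: True, l: False, h: False}
  {l: True, h: True, r: True}


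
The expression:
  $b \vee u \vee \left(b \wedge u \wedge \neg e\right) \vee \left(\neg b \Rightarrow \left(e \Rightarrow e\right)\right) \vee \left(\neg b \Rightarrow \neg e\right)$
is always true.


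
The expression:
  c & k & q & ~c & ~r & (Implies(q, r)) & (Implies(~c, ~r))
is never true.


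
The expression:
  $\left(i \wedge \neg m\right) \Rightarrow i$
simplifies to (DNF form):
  $\text{True}$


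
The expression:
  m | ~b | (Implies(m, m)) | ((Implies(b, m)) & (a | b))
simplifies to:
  True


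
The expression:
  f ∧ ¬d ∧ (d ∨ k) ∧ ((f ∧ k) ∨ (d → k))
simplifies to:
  f ∧ k ∧ ¬d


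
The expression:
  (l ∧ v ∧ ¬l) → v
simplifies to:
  True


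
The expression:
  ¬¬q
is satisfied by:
  {q: True}


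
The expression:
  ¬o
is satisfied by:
  {o: False}


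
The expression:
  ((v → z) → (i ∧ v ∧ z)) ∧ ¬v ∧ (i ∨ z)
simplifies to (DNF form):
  False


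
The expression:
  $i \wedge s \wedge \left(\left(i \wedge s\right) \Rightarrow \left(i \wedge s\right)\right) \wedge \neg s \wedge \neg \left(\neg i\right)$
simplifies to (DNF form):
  $\text{False}$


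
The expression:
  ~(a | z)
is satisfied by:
  {z: False, a: False}


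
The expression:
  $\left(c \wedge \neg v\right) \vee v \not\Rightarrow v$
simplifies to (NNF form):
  $c \wedge \neg v$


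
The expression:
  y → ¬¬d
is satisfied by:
  {d: True, y: False}
  {y: False, d: False}
  {y: True, d: True}


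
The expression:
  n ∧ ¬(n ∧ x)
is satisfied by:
  {n: True, x: False}


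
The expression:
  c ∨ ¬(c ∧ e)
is always true.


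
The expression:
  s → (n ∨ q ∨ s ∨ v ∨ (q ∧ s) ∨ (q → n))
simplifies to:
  True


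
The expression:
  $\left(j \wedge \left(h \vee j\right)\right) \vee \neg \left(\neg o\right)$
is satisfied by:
  {o: True, j: True}
  {o: True, j: False}
  {j: True, o: False}


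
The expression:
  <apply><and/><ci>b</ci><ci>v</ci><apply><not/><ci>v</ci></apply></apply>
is never true.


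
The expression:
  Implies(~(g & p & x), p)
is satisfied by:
  {p: True}


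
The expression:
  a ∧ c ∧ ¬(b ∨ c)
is never true.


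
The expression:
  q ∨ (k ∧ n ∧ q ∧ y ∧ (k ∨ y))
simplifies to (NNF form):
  q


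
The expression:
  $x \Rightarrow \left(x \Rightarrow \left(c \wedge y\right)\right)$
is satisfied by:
  {y: True, c: True, x: False}
  {y: True, c: False, x: False}
  {c: True, y: False, x: False}
  {y: False, c: False, x: False}
  {y: True, x: True, c: True}


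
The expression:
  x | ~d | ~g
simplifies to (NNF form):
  x | ~d | ~g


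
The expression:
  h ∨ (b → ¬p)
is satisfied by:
  {h: True, p: False, b: False}
  {p: False, b: False, h: False}
  {b: True, h: True, p: False}
  {b: True, p: False, h: False}
  {h: True, p: True, b: False}
  {p: True, h: False, b: False}
  {b: True, p: True, h: True}


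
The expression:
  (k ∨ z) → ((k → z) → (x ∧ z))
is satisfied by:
  {x: True, z: False}
  {z: False, x: False}
  {z: True, x: True}


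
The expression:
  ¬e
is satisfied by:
  {e: False}


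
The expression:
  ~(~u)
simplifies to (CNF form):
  u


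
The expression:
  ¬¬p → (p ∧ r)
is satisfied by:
  {r: True, p: False}
  {p: False, r: False}
  {p: True, r: True}


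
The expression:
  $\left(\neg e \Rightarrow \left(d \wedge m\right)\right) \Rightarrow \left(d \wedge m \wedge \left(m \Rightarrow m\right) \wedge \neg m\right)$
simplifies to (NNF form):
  $\neg e \wedge \left(\neg d \vee \neg m\right)$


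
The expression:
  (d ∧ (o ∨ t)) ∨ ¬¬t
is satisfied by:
  {d: True, t: True, o: True}
  {d: True, t: True, o: False}
  {t: True, o: True, d: False}
  {t: True, o: False, d: False}
  {d: True, o: True, t: False}


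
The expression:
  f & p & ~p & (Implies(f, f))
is never true.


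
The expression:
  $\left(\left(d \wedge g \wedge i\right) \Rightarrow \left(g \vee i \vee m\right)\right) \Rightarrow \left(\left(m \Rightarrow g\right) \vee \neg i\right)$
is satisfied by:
  {g: True, m: False, i: False}
  {m: False, i: False, g: False}
  {i: True, g: True, m: False}
  {i: True, m: False, g: False}
  {g: True, m: True, i: False}
  {m: True, g: False, i: False}
  {i: True, m: True, g: True}


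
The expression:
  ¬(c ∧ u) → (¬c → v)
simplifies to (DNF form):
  c ∨ v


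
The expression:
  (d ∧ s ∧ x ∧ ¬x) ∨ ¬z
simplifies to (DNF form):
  ¬z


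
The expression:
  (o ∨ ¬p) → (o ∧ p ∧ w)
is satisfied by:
  {p: True, w: True, o: False}
  {p: True, w: False, o: False}
  {p: True, o: True, w: True}


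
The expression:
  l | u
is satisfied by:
  {l: True, u: True}
  {l: True, u: False}
  {u: True, l: False}


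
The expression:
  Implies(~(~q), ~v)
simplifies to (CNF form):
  ~q | ~v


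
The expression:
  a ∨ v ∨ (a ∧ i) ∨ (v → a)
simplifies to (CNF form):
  True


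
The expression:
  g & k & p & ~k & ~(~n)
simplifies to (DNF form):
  False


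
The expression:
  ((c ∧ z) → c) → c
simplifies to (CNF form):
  c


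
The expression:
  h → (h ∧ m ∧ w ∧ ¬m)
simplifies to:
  ¬h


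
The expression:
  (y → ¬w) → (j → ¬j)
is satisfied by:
  {w: True, y: True, j: False}
  {w: True, y: False, j: False}
  {y: True, w: False, j: False}
  {w: False, y: False, j: False}
  {j: True, w: True, y: True}


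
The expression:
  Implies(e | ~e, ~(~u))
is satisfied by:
  {u: True}


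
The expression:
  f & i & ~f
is never true.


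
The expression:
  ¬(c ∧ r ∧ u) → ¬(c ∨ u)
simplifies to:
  (c ∨ ¬u) ∧ (r ∨ ¬u) ∧ (u ∨ ¬c)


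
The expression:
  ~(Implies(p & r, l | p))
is never true.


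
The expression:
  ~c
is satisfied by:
  {c: False}


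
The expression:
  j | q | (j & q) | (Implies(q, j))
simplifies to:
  True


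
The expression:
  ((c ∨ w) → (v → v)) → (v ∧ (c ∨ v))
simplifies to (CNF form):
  v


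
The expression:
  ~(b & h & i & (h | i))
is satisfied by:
  {h: False, b: False, i: False}
  {i: True, h: False, b: False}
  {b: True, h: False, i: False}
  {i: True, b: True, h: False}
  {h: True, i: False, b: False}
  {i: True, h: True, b: False}
  {b: True, h: True, i: False}


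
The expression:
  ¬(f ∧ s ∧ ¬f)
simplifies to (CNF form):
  True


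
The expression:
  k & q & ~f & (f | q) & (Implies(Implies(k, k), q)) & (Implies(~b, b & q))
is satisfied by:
  {b: True, q: True, k: True, f: False}


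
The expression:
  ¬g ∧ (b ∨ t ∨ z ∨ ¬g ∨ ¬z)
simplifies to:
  ¬g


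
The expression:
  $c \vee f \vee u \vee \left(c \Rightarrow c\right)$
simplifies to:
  $\text{True}$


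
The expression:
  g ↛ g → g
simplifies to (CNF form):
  True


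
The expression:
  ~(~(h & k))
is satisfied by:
  {h: True, k: True}


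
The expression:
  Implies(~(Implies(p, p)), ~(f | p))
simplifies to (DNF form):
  True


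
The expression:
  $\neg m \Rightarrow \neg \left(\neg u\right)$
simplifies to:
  $m \vee u$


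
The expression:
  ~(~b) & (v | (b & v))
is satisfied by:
  {b: True, v: True}


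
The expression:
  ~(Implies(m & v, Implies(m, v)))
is never true.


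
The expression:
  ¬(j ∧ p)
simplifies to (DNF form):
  ¬j ∨ ¬p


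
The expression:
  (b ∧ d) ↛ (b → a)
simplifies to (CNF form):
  b ∧ d ∧ ¬a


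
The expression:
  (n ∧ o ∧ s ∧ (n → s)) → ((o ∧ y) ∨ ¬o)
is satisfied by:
  {y: True, s: False, o: False, n: False}
  {y: False, s: False, o: False, n: False}
  {y: True, n: True, s: False, o: False}
  {n: True, y: False, s: False, o: False}
  {y: True, o: True, n: False, s: False}
  {o: True, n: False, s: False, y: False}
  {y: True, n: True, o: True, s: False}
  {n: True, o: True, y: False, s: False}
  {y: True, s: True, n: False, o: False}
  {s: True, n: False, o: False, y: False}
  {y: True, n: True, s: True, o: False}
  {n: True, s: True, y: False, o: False}
  {y: True, o: True, s: True, n: False}
  {o: True, s: True, n: False, y: False}
  {y: True, n: True, o: True, s: True}


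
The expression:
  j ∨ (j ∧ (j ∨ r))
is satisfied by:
  {j: True}


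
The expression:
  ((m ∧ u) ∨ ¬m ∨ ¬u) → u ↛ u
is never true.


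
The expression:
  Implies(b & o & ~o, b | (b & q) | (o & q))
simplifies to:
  True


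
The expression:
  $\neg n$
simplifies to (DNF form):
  $\neg n$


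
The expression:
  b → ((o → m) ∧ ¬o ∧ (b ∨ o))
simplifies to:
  ¬b ∨ ¬o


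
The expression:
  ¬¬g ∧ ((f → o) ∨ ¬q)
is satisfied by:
  {o: True, g: True, q: False, f: False}
  {g: True, o: False, q: False, f: False}
  {f: True, o: True, g: True, q: False}
  {f: True, g: True, o: False, q: False}
  {o: True, q: True, g: True, f: False}
  {q: True, g: True, f: False, o: False}
  {f: True, q: True, g: True, o: True}


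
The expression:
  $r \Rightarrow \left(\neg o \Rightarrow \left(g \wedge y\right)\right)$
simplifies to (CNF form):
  $\left(g \vee o \vee \neg r\right) \wedge \left(o \vee y \vee \neg r\right)$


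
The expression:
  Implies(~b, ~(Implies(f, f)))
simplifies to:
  b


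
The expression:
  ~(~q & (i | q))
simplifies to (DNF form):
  q | ~i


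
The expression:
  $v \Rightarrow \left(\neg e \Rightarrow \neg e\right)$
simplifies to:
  $\text{True}$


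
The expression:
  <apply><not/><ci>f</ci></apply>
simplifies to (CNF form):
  <apply><not/><ci>f</ci></apply>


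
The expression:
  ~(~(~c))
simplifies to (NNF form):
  ~c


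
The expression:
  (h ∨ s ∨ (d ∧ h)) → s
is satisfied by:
  {s: True, h: False}
  {h: False, s: False}
  {h: True, s: True}


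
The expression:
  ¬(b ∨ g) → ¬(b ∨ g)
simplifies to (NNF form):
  True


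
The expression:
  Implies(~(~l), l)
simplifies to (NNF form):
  True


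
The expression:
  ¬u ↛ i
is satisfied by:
  {i: True, u: False}
  {u: False, i: False}
  {u: True, i: True}


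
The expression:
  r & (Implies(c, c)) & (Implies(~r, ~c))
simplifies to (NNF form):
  r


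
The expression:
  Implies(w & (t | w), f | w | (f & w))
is always true.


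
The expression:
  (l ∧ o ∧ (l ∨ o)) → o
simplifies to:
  True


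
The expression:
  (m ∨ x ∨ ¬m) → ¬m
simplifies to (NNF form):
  ¬m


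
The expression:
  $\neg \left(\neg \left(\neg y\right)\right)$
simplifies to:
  $\neg y$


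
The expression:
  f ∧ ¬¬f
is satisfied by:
  {f: True}


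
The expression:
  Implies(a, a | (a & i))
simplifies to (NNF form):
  True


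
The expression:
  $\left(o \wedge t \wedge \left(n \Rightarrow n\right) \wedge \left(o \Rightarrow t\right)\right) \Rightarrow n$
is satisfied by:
  {n: True, o: False, t: False}
  {o: False, t: False, n: False}
  {n: True, t: True, o: False}
  {t: True, o: False, n: False}
  {n: True, o: True, t: False}
  {o: True, n: False, t: False}
  {n: True, t: True, o: True}


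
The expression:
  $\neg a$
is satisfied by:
  {a: False}


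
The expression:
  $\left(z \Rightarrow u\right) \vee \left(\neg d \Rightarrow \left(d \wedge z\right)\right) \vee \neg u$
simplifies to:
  $\text{True}$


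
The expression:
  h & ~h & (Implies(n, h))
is never true.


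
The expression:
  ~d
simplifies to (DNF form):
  ~d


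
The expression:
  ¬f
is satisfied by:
  {f: False}


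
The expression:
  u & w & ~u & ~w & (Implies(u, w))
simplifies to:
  False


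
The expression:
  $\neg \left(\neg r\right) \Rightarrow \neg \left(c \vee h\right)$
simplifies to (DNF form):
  $\left(\neg c \wedge \neg h\right) \vee \neg r$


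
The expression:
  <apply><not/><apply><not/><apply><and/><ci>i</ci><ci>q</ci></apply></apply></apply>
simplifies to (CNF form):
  <apply><and/><ci>i</ci><ci>q</ci></apply>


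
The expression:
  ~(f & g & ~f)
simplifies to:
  True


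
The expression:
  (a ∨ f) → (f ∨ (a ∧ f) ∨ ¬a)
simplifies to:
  f ∨ ¬a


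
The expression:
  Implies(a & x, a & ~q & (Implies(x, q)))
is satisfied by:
  {x: False, a: False}
  {a: True, x: False}
  {x: True, a: False}


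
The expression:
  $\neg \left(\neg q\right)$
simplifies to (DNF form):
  $q$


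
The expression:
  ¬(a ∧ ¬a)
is always true.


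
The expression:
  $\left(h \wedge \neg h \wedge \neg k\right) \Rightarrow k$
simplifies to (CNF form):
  $\text{True}$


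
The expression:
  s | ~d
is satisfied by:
  {s: True, d: False}
  {d: False, s: False}
  {d: True, s: True}


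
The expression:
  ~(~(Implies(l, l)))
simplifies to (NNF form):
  True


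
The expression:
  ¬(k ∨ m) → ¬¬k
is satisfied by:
  {k: True, m: True}
  {k: True, m: False}
  {m: True, k: False}


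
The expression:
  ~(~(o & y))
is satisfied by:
  {o: True, y: True}


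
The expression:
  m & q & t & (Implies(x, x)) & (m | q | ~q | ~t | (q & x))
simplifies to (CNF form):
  m & q & t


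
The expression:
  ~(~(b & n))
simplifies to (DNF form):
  b & n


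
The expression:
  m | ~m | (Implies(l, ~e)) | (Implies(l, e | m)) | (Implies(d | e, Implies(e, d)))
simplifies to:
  True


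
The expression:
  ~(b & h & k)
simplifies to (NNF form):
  ~b | ~h | ~k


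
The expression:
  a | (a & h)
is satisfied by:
  {a: True}


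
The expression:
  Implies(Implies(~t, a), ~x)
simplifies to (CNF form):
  (~a | ~x) & (~t | ~x)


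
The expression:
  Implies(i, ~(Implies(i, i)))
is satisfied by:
  {i: False}


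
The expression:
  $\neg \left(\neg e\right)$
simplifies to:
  $e$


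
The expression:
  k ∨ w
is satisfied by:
  {k: True, w: True}
  {k: True, w: False}
  {w: True, k: False}


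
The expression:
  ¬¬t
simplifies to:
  t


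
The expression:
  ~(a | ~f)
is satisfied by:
  {f: True, a: False}


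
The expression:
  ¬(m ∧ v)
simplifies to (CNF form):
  ¬m ∨ ¬v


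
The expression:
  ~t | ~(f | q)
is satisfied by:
  {f: False, t: False, q: False}
  {q: True, f: False, t: False}
  {f: True, q: False, t: False}
  {q: True, f: True, t: False}
  {t: True, q: False, f: False}


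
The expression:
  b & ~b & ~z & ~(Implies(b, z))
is never true.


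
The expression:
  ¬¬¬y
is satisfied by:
  {y: False}


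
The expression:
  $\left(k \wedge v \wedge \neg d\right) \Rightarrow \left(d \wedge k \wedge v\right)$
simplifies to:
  $d \vee \neg k \vee \neg v$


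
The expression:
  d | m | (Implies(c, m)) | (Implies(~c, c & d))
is always true.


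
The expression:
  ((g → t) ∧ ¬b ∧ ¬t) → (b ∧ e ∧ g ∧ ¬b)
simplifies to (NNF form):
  b ∨ g ∨ t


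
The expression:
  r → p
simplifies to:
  p ∨ ¬r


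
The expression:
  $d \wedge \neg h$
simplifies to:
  $d \wedge \neg h$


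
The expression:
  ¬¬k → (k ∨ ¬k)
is always true.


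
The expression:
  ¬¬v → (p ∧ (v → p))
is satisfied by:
  {p: True, v: False}
  {v: False, p: False}
  {v: True, p: True}


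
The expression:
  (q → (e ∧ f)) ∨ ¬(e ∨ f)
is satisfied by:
  {e: False, q: False, f: False}
  {f: True, e: False, q: False}
  {e: True, f: False, q: False}
  {f: True, e: True, q: False}
  {q: True, f: False, e: False}
  {f: True, q: True, e: True}


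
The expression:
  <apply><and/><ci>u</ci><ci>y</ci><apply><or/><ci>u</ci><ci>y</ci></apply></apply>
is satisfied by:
  {u: True, y: True}


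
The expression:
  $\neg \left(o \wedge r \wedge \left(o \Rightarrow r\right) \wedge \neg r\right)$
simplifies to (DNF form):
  $\text{True}$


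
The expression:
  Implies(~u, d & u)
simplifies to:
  u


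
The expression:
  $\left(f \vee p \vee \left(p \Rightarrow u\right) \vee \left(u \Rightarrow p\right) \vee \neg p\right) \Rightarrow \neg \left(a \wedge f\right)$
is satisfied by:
  {a: False, f: False}
  {f: True, a: False}
  {a: True, f: False}


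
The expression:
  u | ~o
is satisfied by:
  {u: True, o: False}
  {o: False, u: False}
  {o: True, u: True}


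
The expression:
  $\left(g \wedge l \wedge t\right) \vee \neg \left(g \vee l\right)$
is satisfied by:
  {t: True, g: False, l: False}
  {g: False, l: False, t: False}
  {t: True, l: True, g: True}


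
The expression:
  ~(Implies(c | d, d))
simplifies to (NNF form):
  c & ~d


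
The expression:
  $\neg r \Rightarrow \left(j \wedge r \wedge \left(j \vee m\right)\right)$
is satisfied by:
  {r: True}


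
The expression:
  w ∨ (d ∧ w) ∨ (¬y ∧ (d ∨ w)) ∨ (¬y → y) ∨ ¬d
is always true.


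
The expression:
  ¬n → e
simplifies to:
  e ∨ n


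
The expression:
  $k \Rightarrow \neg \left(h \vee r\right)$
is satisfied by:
  {h: False, k: False, r: False}
  {r: True, h: False, k: False}
  {h: True, r: False, k: False}
  {r: True, h: True, k: False}
  {k: True, r: False, h: False}


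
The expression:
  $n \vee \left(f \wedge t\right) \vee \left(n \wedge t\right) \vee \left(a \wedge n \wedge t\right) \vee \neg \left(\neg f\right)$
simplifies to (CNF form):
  $f \vee n$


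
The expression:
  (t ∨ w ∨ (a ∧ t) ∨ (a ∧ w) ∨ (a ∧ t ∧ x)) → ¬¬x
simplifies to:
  x ∨ (¬t ∧ ¬w)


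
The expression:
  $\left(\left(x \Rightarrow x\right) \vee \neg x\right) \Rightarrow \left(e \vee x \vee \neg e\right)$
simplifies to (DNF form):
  $\text{True}$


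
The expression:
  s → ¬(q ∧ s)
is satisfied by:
  {s: False, q: False}
  {q: True, s: False}
  {s: True, q: False}


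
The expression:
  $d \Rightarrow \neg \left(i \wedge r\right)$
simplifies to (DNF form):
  $\neg d \vee \neg i \vee \neg r$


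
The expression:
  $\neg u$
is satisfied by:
  {u: False}


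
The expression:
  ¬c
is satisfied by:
  {c: False}


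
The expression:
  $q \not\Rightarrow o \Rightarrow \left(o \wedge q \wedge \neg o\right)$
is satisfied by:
  {o: True, q: False}
  {q: False, o: False}
  {q: True, o: True}


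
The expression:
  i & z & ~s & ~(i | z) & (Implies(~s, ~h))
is never true.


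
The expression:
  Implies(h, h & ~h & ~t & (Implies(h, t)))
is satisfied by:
  {h: False}


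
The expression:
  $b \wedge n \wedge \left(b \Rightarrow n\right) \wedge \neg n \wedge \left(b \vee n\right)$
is never true.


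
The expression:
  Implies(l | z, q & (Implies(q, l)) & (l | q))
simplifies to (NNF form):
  (l & q) | (~l & ~z)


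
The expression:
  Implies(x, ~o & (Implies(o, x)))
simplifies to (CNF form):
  ~o | ~x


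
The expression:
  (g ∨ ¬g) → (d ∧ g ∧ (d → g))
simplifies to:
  d ∧ g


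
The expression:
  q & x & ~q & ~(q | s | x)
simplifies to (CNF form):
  False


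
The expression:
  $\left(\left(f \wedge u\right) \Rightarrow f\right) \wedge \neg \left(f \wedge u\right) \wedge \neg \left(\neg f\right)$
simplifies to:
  $f \wedge \neg u$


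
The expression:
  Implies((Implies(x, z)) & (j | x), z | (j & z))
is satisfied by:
  {x: True, z: True, j: False}
  {x: True, z: False, j: False}
  {z: True, x: False, j: False}
  {x: False, z: False, j: False}
  {j: True, x: True, z: True}
  {j: True, x: True, z: False}
  {j: True, z: True, x: False}


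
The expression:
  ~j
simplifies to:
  ~j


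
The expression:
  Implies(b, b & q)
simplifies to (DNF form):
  q | ~b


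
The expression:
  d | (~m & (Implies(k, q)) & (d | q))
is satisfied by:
  {d: True, q: True, m: False}
  {d: True, q: False, m: False}
  {d: True, m: True, q: True}
  {d: True, m: True, q: False}
  {q: True, m: False, d: False}


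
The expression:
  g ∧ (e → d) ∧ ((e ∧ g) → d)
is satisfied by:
  {d: True, g: True, e: False}
  {g: True, e: False, d: False}
  {d: True, e: True, g: True}


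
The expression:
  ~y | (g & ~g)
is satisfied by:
  {y: False}


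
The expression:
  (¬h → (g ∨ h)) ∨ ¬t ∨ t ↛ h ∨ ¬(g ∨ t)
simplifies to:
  True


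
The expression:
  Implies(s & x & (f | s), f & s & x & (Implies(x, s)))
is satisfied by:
  {f: True, s: False, x: False}
  {s: False, x: False, f: False}
  {x: True, f: True, s: False}
  {x: True, s: False, f: False}
  {f: True, s: True, x: False}
  {s: True, f: False, x: False}
  {x: True, s: True, f: True}


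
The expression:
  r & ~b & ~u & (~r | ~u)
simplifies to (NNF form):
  r & ~b & ~u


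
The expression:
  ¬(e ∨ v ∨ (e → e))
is never true.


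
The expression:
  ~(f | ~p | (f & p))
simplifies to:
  p & ~f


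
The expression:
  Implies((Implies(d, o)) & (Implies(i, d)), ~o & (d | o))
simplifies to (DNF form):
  (d & ~o) | (i & ~d)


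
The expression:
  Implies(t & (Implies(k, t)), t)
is always true.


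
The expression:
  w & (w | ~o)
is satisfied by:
  {w: True}


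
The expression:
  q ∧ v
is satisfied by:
  {q: True, v: True}


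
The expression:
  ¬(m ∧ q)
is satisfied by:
  {m: False, q: False}
  {q: True, m: False}
  {m: True, q: False}


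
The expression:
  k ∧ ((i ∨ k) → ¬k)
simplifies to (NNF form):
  False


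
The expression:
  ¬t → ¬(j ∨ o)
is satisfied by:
  {t: True, j: False, o: False}
  {t: True, o: True, j: False}
  {t: True, j: True, o: False}
  {t: True, o: True, j: True}
  {o: False, j: False, t: False}


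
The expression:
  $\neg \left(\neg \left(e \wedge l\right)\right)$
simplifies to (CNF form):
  $e \wedge l$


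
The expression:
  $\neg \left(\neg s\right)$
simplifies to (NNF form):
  $s$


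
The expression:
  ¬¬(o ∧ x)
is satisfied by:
  {x: True, o: True}


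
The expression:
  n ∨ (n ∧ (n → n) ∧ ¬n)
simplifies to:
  n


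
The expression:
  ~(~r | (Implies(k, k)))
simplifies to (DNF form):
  False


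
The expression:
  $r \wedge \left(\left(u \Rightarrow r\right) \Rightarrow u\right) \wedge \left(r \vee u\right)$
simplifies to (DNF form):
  $r \wedge u$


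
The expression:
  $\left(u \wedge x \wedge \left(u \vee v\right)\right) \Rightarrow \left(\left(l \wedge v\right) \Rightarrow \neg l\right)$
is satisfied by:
  {l: False, v: False, u: False, x: False}
  {x: True, l: False, v: False, u: False}
  {u: True, l: False, v: False, x: False}
  {x: True, u: True, l: False, v: False}
  {v: True, x: False, l: False, u: False}
  {x: True, v: True, l: False, u: False}
  {u: True, v: True, x: False, l: False}
  {x: True, u: True, v: True, l: False}
  {l: True, u: False, v: False, x: False}
  {x: True, l: True, u: False, v: False}
  {u: True, l: True, x: False, v: False}
  {x: True, u: True, l: True, v: False}
  {v: True, l: True, u: False, x: False}
  {x: True, v: True, l: True, u: False}
  {u: True, v: True, l: True, x: False}


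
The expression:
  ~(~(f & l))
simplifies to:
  f & l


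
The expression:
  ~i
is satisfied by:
  {i: False}


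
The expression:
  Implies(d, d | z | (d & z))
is always true.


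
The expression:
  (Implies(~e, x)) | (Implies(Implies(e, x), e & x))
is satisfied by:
  {x: True, e: True}
  {x: True, e: False}
  {e: True, x: False}


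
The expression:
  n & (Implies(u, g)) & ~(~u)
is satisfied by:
  {g: True, u: True, n: True}


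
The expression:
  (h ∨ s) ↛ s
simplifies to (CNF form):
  h ∧ ¬s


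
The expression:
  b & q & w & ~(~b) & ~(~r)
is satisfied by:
  {r: True, w: True, b: True, q: True}


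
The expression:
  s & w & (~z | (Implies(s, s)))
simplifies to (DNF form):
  s & w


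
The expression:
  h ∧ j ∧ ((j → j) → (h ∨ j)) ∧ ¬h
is never true.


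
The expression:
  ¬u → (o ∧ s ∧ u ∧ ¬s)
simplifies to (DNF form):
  u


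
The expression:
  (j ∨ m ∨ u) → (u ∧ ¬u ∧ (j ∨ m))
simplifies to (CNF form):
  ¬j ∧ ¬m ∧ ¬u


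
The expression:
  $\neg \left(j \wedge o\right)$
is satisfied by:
  {o: False, j: False}
  {j: True, o: False}
  {o: True, j: False}


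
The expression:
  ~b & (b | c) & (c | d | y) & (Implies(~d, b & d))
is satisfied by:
  {c: True, d: True, b: False}


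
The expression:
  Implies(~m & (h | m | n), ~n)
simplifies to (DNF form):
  m | ~n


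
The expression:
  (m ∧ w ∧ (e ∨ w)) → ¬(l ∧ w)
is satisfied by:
  {l: False, m: False, w: False}
  {w: True, l: False, m: False}
  {m: True, l: False, w: False}
  {w: True, m: True, l: False}
  {l: True, w: False, m: False}
  {w: True, l: True, m: False}
  {m: True, l: True, w: False}


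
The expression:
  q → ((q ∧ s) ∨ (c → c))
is always true.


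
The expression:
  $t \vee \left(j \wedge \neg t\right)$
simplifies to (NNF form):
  $j \vee t$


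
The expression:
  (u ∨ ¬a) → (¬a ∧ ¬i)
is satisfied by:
  {u: False, i: False, a: False}
  {a: True, u: False, i: False}
  {a: True, i: True, u: False}
  {u: True, a: False, i: False}


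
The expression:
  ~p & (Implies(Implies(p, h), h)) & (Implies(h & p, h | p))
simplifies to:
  h & ~p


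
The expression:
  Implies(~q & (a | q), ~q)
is always true.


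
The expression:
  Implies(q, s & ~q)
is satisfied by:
  {q: False}


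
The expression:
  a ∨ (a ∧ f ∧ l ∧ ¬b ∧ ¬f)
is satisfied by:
  {a: True}


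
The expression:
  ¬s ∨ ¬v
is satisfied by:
  {s: False, v: False}
  {v: True, s: False}
  {s: True, v: False}


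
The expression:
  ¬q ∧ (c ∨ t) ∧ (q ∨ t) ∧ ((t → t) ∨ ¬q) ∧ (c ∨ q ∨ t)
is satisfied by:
  {t: True, q: False}


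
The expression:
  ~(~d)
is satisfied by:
  {d: True}


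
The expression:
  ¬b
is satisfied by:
  {b: False}


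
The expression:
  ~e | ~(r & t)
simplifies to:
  ~e | ~r | ~t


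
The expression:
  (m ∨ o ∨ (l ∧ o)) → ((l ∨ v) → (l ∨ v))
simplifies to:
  True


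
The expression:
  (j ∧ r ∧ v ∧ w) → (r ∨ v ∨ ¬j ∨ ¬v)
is always true.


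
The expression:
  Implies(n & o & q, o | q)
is always true.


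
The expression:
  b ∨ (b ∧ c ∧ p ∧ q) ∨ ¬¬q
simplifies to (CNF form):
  b ∨ q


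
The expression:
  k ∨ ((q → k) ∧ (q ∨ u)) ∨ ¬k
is always true.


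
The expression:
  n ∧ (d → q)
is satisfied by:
  {q: True, n: True, d: False}
  {n: True, d: False, q: False}
  {d: True, q: True, n: True}


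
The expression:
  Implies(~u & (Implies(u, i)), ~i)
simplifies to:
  u | ~i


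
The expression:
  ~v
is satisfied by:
  {v: False}


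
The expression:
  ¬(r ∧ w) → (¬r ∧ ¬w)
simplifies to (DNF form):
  (r ∧ w) ∨ (¬r ∧ ¬w)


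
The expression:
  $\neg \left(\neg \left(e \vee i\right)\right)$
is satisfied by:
  {i: True, e: True}
  {i: True, e: False}
  {e: True, i: False}


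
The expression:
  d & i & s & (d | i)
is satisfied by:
  {i: True, s: True, d: True}


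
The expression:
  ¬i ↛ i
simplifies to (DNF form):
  True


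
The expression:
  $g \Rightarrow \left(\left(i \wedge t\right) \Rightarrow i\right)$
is always true.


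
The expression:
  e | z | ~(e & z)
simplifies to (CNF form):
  True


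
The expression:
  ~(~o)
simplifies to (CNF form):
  o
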